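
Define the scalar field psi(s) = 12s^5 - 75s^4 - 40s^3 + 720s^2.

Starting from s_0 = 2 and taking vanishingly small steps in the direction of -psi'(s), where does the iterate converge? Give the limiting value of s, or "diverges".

0

psi'(s) = 60s(s - 4)(s - 3)(s + 2), so psi'(2) = 960.
Gradient descent moves in the -psi' direction, i.e. s is decreasing.
The nearest critical point in that direction is s = 0, where psi'' = 1440 > 0 (a local minimum). The iterate converges there.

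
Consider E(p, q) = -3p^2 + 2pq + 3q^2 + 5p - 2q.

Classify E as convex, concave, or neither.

E is quadratic, so its Hessian is the constant matrix H = [[-6, 2], [2, 6]].
det(H) = -40, tr(H) = 0.
det(H) < 0, so H is indefinite: neither convex nor concave.

neither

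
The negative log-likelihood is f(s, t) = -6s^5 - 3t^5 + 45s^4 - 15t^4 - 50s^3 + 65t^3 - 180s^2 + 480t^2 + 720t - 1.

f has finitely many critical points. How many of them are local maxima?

f separates as a function of s plus a function of t, so ∇f=0 decouples.
∂f/∂s = -30s(s - 4)(s - 3)(s + 1) = 0 at s ∈ {-1, 0, 3, 4}; ∂f/∂t = -15(t - 4)(t + 1)(t + 3)(t + 4) = 0 at t ∈ {-4, -3, -1, 4}.
The Hessian is diagonal: diag(f_ss, f_tt). Second derivatives: f_ss(-1)=600, f_ss(0)=-360, f_ss(3)=360, f_ss(4)=-600; f_tt(-4)=360, f_tt(-3)=-210, f_tt(-1)=450, f_tt(4)=-4200.
Local maxima occur where both diagonal entries negative: (0, -3), (0, 4), (4, -3), (4, 4). Count: 4.

4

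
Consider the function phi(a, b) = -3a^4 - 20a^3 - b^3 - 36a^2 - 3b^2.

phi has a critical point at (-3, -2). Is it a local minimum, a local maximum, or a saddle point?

The mixed partial ∂²phi/∂a∂b is 0, so the Hessian at any point is diag(phi_aa, phi_bb) = diag(-12(3a^2 + 10a + 6), -6(b + 1)).
At (-3, -2): H = diag(-36, 6).
The eigenvalues have opposite signs, so H is indefinite: a saddle point.

saddle point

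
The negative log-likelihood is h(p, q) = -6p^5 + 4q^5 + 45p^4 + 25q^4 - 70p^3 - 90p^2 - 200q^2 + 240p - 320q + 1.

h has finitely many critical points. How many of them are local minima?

4

h separates as a function of p plus a function of q, so ∇h=0 decouples.
∂h/∂p = -30(p - 4)(p - 2)(p - 1)(p + 1) = 0 at p ∈ {-1, 1, 2, 4}; ∂h/∂q = 20(q - 2)(q + 1)(q + 2)(q + 4) = 0 at q ∈ {-4, -2, -1, 2}.
The Hessian is diagonal: diag(h_pp, h_qq). Second derivatives: h_pp(-1)=900, h_pp(1)=-180, h_pp(2)=180, h_pp(4)=-900; h_qq(-4)=-720, h_qq(-2)=160, h_qq(-1)=-180, h_qq(2)=1440.
Local minima occur where both diagonal entries positive: (-1, -2), (-1, 2), (2, -2), (2, 2). Count: 4.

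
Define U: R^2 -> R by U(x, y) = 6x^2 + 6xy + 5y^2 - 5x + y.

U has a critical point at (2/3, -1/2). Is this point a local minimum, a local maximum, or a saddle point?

The Hessian of U is constant: H = [[12, 6], [6, 10]].
det(H) = 12·10 − 6² = 84.
det(H) > 0 and tr(H) = 22 > 0, so H is positive definite and the point is a local minimum.

local minimum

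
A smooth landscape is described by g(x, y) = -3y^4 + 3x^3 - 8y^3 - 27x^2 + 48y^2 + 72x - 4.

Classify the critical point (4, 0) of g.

local minimum

The mixed partial ∂²g/∂x∂y is 0, so the Hessian at any point is diag(g_xx, g_yy) = diag(18(x - 3), 12(-3y^2 - 4y + 8)).
At (4, 0): H = diag(18, 96).
Both eigenvalues are positive, so H is positive definite: a local minimum.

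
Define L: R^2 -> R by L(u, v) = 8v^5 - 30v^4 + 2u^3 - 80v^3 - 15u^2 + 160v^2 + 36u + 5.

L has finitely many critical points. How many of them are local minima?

2

L separates as a function of u plus a function of v, so ∇L=0 decouples.
∂L/∂u = 6(u - 3)(u - 2) = 0 at u ∈ {2, 3}; ∂L/∂v = 40v(v - 4)(v - 1)(v + 2) = 0 at v ∈ {-2, 0, 1, 4}.
The Hessian is diagonal: diag(L_uu, L_vv). Second derivatives: L_uu(2)=-6, L_uu(3)=6; L_vv(-2)=-1440, L_vv(0)=320, L_vv(1)=-360, L_vv(4)=2880.
Local minima occur where both diagonal entries positive: (3, 0), (3, 4). Count: 2.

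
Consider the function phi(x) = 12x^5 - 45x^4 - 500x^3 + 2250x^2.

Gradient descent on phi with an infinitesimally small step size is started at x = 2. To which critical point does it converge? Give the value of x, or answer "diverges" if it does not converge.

phi'(x) = 60x(x - 5)(x - 3)(x + 5), so phi'(2) = 2520.
Gradient descent moves in the -phi' direction, i.e. x is decreasing.
The nearest critical point in that direction is x = 0, where phi'' = 4500 > 0 (a local minimum). The iterate converges there.

0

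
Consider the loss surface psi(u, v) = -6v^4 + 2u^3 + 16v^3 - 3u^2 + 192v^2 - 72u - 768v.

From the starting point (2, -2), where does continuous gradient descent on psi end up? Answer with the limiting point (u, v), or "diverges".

psi is separable, so gradient descent decouples: u follows -∂psi/∂u, v follows -∂psi/∂v.
∂psi/∂u = 6(u - 4)(u + 3); at u=2 this is -60, so u increases.
∂psi/∂v = -24(v - 4)(v - 2)(v + 4); at v=-2 this is -1152, so v increases.
u converges to its nearest critical value 4 (a local min of the u-part); v converges to 2. The iterate converges to (4, 2).

(4, 2)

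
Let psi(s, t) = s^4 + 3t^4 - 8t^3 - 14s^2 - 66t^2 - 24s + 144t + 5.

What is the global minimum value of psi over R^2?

-679

psi(s,t) separates as P(s) + Q(t) + 5, so its minimum is min P + min Q + 5.
P'(s) = 4(s - 3)(s + 1)(s + 2) vanishes at s ∈ {-2, -1, 3}; Q'(t) = 12(t - 4)(t - 1)(t + 3) vanishes at t ∈ {-3, 1, 4}.
Local minima of P (where P''>0): P(-2)=8, P(3)=-117. Local minima of Q: Q(-3)=-567, Q(4)=-224.
So the global minimum of psi is P(3) + Q(-3) + 5 = -117 − 567 + 5 = -679, attained at (3, -3).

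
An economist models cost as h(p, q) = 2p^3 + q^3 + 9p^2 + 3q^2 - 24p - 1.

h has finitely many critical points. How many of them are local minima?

h separates as a function of p plus a function of q, so ∇h=0 decouples.
∂h/∂p = 6(p - 1)(p + 4) = 0 at p ∈ {-4, 1}; ∂h/∂q = 3q(q + 2) = 0 at q ∈ {-2, 0}.
The Hessian is diagonal: diag(h_pp, h_qq). Second derivatives: h_pp(-4)=-30, h_pp(1)=30; h_qq(-2)=-6, h_qq(0)=6.
Local minima occur where both diagonal entries positive: (1, 0). Count: 1.

1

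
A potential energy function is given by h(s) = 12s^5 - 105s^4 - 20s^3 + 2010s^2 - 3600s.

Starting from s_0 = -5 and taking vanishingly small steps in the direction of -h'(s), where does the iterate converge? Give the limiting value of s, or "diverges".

h'(s) = 60(s - 5)(s - 4)(s - 1)(s + 3), so h'(-5) = 64800.
Gradient descent moves in the -h' direction, i.e. s is decreasing.
There is no critical point below s=-5, and h' keeps the same sign, so the iterate runs off to −∞.

diverges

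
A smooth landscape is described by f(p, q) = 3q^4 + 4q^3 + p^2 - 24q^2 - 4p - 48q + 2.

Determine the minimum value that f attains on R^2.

-114

f(p,q) separates as A(p) + B(q) + 2, so its minimum is min A + min B + 2.
A'(p) = 2p - 4 vanishes at p ∈ {2}; B'(q) = 12(q - 2)(q + 1)(q + 2) vanishes at q ∈ {-2, -1, 2}.
Local minima of A (where A''>0): A(2)=-4. Local minima of B: B(-2)=16, B(2)=-112.
So the global minimum of f is A(2) + B(2) + 2 = -4 − 112 + 2 = -114, attained at (2, 2).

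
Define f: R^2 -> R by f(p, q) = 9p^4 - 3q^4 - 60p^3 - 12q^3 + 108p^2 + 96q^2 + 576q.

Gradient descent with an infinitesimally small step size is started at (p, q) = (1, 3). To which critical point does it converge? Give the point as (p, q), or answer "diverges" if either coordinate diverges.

f is separable, so gradient descent decouples: p follows -∂f/∂p, q follows -∂f/∂q.
∂f/∂p = 36p(p - 3)(p - 2); at p=1 this is 72, so p decreases.
∂f/∂q = -12(q - 4)(q + 3)(q + 4); at q=3 this is 504, so q decreases.
p converges to its nearest critical value 0 (a local min of the p-part); q converges to -3. The iterate converges to (0, -3).

(0, -3)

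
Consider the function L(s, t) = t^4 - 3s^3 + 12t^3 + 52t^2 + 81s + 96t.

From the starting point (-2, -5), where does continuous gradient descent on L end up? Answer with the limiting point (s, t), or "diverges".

L is separable, so gradient descent decouples: s follows -∂L/∂s, t follows -∂L/∂t.
∂L/∂s = -9(s - 3)(s + 3); at s=-2 this is 45, so s decreases.
∂L/∂t = 4(t + 2)(t + 3)(t + 4); at t=-5 this is -24, so t increases.
s converges to its nearest critical value -3 (a local min of the s-part); t converges to -4. The iterate converges to (-3, -4).

(-3, -4)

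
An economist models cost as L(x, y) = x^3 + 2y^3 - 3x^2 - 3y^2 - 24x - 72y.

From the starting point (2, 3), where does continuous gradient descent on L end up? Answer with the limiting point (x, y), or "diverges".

(4, 4)

L is separable, so gradient descent decouples: x follows -∂L/∂x, y follows -∂L/∂y.
∂L/∂x = 3(x - 4)(x + 2); at x=2 this is -24, so x increases.
∂L/∂y = 6(y - 4)(y + 3); at y=3 this is -36, so y increases.
x converges to its nearest critical value 4 (a local min of the x-part); y converges to 4. The iterate converges to (4, 4).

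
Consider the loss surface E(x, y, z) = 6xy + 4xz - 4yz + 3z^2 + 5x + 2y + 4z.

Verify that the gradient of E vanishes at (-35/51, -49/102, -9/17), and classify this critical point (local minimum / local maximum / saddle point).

saddle point

∇E = (6y + 4z + 5, 6x - 4z + 2, 4x - 4y + 6z + 4); substituting (-35/51, -49/102, -9/17) gives ∇E = (0, 0, 0), so (-35/51, -49/102, -9/17) is indeed a critical point.
The Hessian is constant: H = [[0, 6, 4], [6, 0, -4], [4, -4, 6]].
Leading principal minors: Δ₁ = 0, Δ₂ = -36, Δ₃ = -408.
The minors fit neither the all-positive nor the alternating-sign pattern, so H is indefinite: a saddle point.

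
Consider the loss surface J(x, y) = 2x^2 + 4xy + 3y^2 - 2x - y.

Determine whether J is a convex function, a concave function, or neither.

convex

J is quadratic, so its Hessian is the constant matrix H = [[4, 4], [4, 6]].
det(H) = 8, tr(H) = 10.
det(H) > 0 and tr(H) > 0, so H is positive definite everywhere: convex.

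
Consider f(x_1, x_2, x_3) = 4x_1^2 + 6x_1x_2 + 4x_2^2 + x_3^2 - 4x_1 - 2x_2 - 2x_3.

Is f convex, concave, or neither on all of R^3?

convex

f is quadratic, so its Hessian is the constant matrix H = [[8, 6, 0], [6, 8, 0], [0, 0, 2]].
Leading principal minors: 8, 28, 56.
All positive ⇒ H ≻ 0 ⇒ convex.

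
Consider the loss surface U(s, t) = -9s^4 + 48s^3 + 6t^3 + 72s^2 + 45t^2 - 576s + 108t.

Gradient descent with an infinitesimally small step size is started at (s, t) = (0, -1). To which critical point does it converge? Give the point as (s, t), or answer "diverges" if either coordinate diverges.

U is separable, so gradient descent decouples: s follows -∂U/∂s, t follows -∂U/∂t.
∂U/∂s = -36(s - 4)(s - 2)(s + 2); at s=0 this is -576, so s increases.
∂U/∂t = 18(t + 2)(t + 3); at t=-1 this is 36, so t decreases.
s converges to its nearest critical value 2 (a local min of the s-part); t converges to -2. The iterate converges to (2, -2).

(2, -2)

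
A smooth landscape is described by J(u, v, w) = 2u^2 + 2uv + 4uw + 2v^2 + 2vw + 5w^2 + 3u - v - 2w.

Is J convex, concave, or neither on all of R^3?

convex

J is quadratic, so its Hessian is the constant matrix H = [[4, 2, 4], [2, 4, 2], [4, 2, 10]].
Leading principal minors: 4, 12, 72.
All positive ⇒ H ≻ 0 ⇒ convex.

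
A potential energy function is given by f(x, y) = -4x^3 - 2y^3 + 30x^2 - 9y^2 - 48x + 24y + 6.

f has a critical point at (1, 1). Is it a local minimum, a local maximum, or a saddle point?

The mixed partial ∂²f/∂x∂y is 0, so the Hessian at any point is diag(f_xx, f_yy) = diag(12(-2x + 5), -6(2y + 3)).
At (1, 1): H = diag(36, -30).
The eigenvalues have opposite signs, so H is indefinite: a saddle point.

saddle point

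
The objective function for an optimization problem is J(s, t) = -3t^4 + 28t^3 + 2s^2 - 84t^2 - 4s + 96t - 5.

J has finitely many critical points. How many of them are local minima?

J separates as a function of s plus a function of t, so ∇J=0 decouples.
∂J/∂s = 4(s - 1) = 0 at s ∈ {1}; ∂J/∂t = -12(t - 4)(t - 2)(t - 1) = 0 at t ∈ {1, 2, 4}.
The Hessian is diagonal: diag(J_ss, J_tt). Second derivatives: J_ss(1)=4; J_tt(1)=-36, J_tt(2)=24, J_tt(4)=-72.
Local minima occur where both diagonal entries positive: (1, 2). Count: 1.

1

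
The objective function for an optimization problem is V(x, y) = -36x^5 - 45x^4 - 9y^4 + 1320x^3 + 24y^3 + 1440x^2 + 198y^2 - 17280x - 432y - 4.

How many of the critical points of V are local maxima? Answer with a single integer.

V separates as a function of x plus a function of y, so ∇V=0 decouples.
∂V/∂x = -180(x - 4)(x - 2)(x + 3)(x + 4) = 0 at x ∈ {-4, -3, 2, 4}; ∂V/∂y = -36(y - 4)(y - 1)(y + 3) = 0 at y ∈ {-3, 1, 4}.
The Hessian is diagonal: diag(V_xx, V_yy). Second derivatives: V_xx(-4)=8640, V_xx(-3)=-6300, V_xx(2)=10800, V_xx(4)=-20160; V_yy(-3)=-1008, V_yy(1)=432, V_yy(4)=-756.
Local maxima occur where both diagonal entries negative: (-3, -3), (-3, 4), (4, -3), (4, 4). Count: 4.

4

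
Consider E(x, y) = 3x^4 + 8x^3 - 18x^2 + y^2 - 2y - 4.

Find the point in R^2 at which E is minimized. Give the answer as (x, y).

(-3, 1)

E(x,y) separates as P(x) + Q(y) − 4, so its minimum is min P + min Q − 4.
P'(x) = 12x(x - 1)(x + 3) vanishes at x ∈ {-3, 0, 1}; Q'(y) = 2y - 2 vanishes at y ∈ {1}.
Local minima of P (where P''>0): P(-3)=-135, P(1)=-7. Local minima of Q: Q(1)=-1.
So the global minimum of E is P(-3) + Q(1) − 4 = -135 − 1 − 4 = -140, attained at (-3, 1).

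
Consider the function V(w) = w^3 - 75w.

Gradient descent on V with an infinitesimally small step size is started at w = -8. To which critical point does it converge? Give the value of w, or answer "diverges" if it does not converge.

diverges

V'(w) = 3(w - 5)(w + 5), so V'(-8) = 117.
Gradient descent moves in the -V' direction, i.e. w is decreasing.
There is no critical point below w=-8, and V' keeps the same sign, so the iterate runs off to −∞.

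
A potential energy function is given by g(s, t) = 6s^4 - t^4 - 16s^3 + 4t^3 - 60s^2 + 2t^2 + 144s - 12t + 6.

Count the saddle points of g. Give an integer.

g separates as a function of s plus a function of t, so ∇g=0 decouples.
∂g/∂s = 24(s - 3)(s - 1)(s + 2) = 0 at s ∈ {-2, 1, 3}; ∂g/∂t = -4(t - 3)(t - 1)(t + 1) = 0 at t ∈ {-1, 1, 3}.
The Hessian is diagonal: diag(g_ss, g_tt). Second derivatives: g_ss(-2)=360, g_ss(1)=-144, g_ss(3)=240; g_tt(-1)=-32, g_tt(1)=16, g_tt(3)=-32.
Saddle points occur where the two diagonal entries have opposite signs: (-2, -1), (-2, 3), (1, 1), (3, -1), (3, 3). Count: 5.

5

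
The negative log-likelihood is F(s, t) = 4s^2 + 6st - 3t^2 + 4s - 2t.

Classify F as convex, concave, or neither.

neither

F is quadratic, so its Hessian is the constant matrix H = [[8, 6], [6, -6]].
det(H) = -84, tr(H) = 2.
det(H) < 0, so H is indefinite: neither convex nor concave.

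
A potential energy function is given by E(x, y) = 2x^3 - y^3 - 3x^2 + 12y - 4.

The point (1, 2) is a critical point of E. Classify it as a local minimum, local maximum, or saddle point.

The mixed partial ∂²E/∂x∂y is 0, so the Hessian at any point is diag(E_xx, E_yy) = diag(6(2x - 1), -6y).
At (1, 2): H = diag(6, -12).
The eigenvalues have opposite signs, so H is indefinite: a saddle point.

saddle point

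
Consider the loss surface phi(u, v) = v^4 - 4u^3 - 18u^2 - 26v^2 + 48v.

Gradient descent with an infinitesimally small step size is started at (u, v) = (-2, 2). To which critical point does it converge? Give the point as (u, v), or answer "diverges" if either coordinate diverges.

(-3, 3)

phi is separable, so gradient descent decouples: u follows -∂phi/∂u, v follows -∂phi/∂v.
∂phi/∂u = -12u(u + 3); at u=-2 this is 24, so u decreases.
∂phi/∂v = 4(v - 3)(v - 1)(v + 4); at v=2 this is -24, so v increases.
u converges to its nearest critical value -3 (a local min of the u-part); v converges to 3. The iterate converges to (-3, 3).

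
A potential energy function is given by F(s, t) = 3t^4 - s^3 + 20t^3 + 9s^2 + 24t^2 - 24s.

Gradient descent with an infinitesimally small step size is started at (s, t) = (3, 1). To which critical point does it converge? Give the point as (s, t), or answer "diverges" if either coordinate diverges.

(2, 0)

F is separable, so gradient descent decouples: s follows -∂F/∂s, t follows -∂F/∂t.
∂F/∂s = -3(s - 4)(s - 2); at s=3 this is 3, so s decreases.
∂F/∂t = 12t(t + 1)(t + 4); at t=1 this is 120, so t decreases.
s converges to its nearest critical value 2 (a local min of the s-part); t converges to 0. The iterate converges to (2, 0).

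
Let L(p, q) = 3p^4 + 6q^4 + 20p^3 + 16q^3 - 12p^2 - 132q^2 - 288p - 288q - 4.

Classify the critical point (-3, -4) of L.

saddle point

The mixed partial ∂²L/∂p∂q is 0, so the Hessian at any point is diag(L_pp, L_qq) = diag(12(3p^2 + 10p - 2), 24(3q^2 + 4q - 11)).
At (-3, -4): H = diag(-60, 504).
The eigenvalues have opposite signs, so H is indefinite: a saddle point.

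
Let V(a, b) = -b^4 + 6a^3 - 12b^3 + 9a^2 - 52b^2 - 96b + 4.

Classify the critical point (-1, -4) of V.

The mixed partial ∂²V/∂a∂b is 0, so the Hessian at any point is diag(V_aa, V_bb) = diag(18(2a + 1), -4(3b^2 + 18b + 26)).
At (-1, -4): H = diag(-18, -8).
Both eigenvalues are negative, so H is negative definite: a local maximum.

local maximum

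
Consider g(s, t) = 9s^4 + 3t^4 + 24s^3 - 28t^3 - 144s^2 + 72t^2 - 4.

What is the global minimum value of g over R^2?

-1540

g(s,t) separates as P(s) + Q(t) − 4, so its minimum is min P + min Q − 4.
P'(s) = 36s(s - 2)(s + 4) vanishes at s ∈ {-4, 0, 2}; Q'(t) = 12t(t - 4)(t - 3) vanishes at t ∈ {0, 3, 4}.
Local minima of P (where P''>0): P(-4)=-1536, P(2)=-240. Local minima of Q: Q(0)=0, Q(4)=128.
So the global minimum of g is P(-4) + Q(0) − 4 = -1536 + 0 − 4 = -1540, attained at (-4, 0).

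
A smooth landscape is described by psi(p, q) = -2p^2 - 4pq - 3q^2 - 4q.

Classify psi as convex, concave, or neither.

psi is quadratic, so its Hessian is the constant matrix H = [[-4, -4], [-4, -6]].
det(H) = 8, tr(H) = -10.
det(H) > 0 and tr(H) < 0, so H is negative definite everywhere: concave.

concave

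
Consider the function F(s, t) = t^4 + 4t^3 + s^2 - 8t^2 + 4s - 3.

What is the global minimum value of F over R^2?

-135

F(s,t) separates as P(s) + Q(t) − 3, so its minimum is min P + min Q − 3.
P'(s) = 2s + 4 vanishes at s ∈ {-2}; Q'(t) = 4t(t - 1)(t + 4) vanishes at t ∈ {-4, 0, 1}.
Local minima of P (where P''>0): P(-2)=-4. Local minima of Q: Q(-4)=-128, Q(1)=-3.
So the global minimum of F is P(-2) + Q(-4) − 3 = -4 − 128 − 3 = -135, attained at (-2, -4).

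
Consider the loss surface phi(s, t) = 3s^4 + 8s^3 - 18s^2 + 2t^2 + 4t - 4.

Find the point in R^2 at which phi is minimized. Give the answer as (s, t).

phi(s,t) separates as P(s) + Q(t) − 4, so its minimum is min P + min Q − 4.
P'(s) = 12s(s - 1)(s + 3) vanishes at s ∈ {-3, 0, 1}; Q'(t) = 4(t + 1) vanishes at t ∈ {-1}.
Local minima of P (where P''>0): P(-3)=-135, P(1)=-7. Local minima of Q: Q(-1)=-2.
So the global minimum of phi is P(-3) + Q(-1) − 4 = -135 − 2 − 4 = -141, attained at (-3, -1).

(-3, -1)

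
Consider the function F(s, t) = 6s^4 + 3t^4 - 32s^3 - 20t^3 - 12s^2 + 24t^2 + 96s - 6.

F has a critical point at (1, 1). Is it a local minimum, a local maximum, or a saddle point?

local maximum

The mixed partial ∂²F/∂s∂t is 0, so the Hessian at any point is diag(F_ss, F_tt) = diag(24(3s^2 - 8s - 1), 12(3t^2 - 10t + 4)).
At (1, 1): H = diag(-144, -36).
Both eigenvalues are negative, so H is negative definite: a local maximum.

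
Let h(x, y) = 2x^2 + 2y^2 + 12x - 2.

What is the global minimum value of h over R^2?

-20

h(x,y) separates as P(x) + Q(y) − 2, so its minimum is min P + min Q − 2.
P'(x) = 4x + 12 vanishes at x ∈ {-3}; Q'(y) = 4y vanishes at y ∈ {0}.
Local minima of P (where P''>0): P(-3)=-18. Local minima of Q: Q(0)=0.
So the global minimum of h is P(-3) + Q(0) − 2 = -18 + 0 − 2 = -20, attained at (-3, 0).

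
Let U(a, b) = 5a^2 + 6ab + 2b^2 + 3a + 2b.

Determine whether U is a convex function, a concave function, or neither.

U is quadratic, so its Hessian is the constant matrix H = [[10, 6], [6, 4]].
det(H) = 4, tr(H) = 14.
det(H) > 0 and tr(H) > 0, so H is positive definite everywhere: convex.

convex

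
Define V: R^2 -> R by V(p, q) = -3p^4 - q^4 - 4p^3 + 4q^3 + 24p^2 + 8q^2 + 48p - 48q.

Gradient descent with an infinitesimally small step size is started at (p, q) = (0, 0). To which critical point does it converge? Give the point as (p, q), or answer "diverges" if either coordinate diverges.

V is separable, so gradient descent decouples: p follows -∂V/∂p, q follows -∂V/∂q.
∂V/∂p = -12(p - 2)(p + 1)(p + 2); at p=0 this is 48, so p decreases.
∂V/∂q = -4(q - 3)(q - 2)(q + 2); at q=0 this is -48, so q increases.
p converges to its nearest critical value -1 (a local min of the p-part); q converges to 2. The iterate converges to (-1, 2).

(-1, 2)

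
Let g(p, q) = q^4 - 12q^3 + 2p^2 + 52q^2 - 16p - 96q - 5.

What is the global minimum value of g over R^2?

g(p,q) separates as A(p) + B(q) − 5, so its minimum is min A + min B − 5.
A'(p) = 4p - 16 vanishes at p ∈ {4}; B'(q) = 4(q - 4)(q - 3)(q - 2) vanishes at q ∈ {2, 3, 4}.
Local minima of A (where A''>0): A(4)=-32. Local minima of B: B(2)=-64, B(4)=-64.
So the global minimum of g is A(4) + B(2) − 5 = -32 − 64 − 5 = -101, attained at (4, 2).

-101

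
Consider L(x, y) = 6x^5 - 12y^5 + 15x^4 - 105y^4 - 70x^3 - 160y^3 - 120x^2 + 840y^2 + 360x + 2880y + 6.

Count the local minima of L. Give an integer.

4

L separates as a function of x plus a function of y, so ∇L=0 decouples.
∂L/∂x = 30(x - 2)(x - 1)(x + 2)(x + 3) = 0 at x ∈ {-3, -2, 1, 2}; ∂L/∂y = -60(y - 2)(y + 2)(y + 3)(y + 4) = 0 at y ∈ {-4, -3, -2, 2}.
The Hessian is diagonal: diag(L_xx, L_yy). Second derivatives: L_xx(-3)=-600, L_xx(-2)=360, L_xx(1)=-360, L_xx(2)=600; L_yy(-4)=720, L_yy(-3)=-300, L_yy(-2)=480, L_yy(2)=-7200.
Local minima occur where both diagonal entries positive: (-2, -4), (-2, -2), (2, -4), (2, -2). Count: 4.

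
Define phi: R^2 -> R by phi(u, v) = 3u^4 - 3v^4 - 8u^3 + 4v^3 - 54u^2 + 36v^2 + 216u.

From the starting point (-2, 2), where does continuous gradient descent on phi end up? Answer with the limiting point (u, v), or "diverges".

phi is separable, so gradient descent decouples: u follows -∂phi/∂u, v follows -∂phi/∂v.
∂phi/∂u = 12(u - 3)(u - 2)(u + 3); at u=-2 this is 240, so u decreases.
∂phi/∂v = -12v(v - 3)(v + 2); at v=2 this is 96, so v decreases.
u converges to its nearest critical value -3 (a local min of the u-part); v converges to 0. The iterate converges to (-3, 0).

(-3, 0)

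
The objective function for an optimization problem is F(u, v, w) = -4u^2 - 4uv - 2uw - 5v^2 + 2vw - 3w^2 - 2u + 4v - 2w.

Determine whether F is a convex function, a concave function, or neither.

F is quadratic, so its Hessian is the constant matrix H = [[-8, -4, -2], [-4, -10, 2], [-2, 2, -6]].
Leading principal minors: -8, 64, -280.
Signs alternate −, +, − ⇒ H ≺ 0 ⇒ concave.

concave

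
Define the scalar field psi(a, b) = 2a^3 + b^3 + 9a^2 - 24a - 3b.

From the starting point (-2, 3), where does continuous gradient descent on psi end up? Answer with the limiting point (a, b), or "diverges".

psi is separable, so gradient descent decouples: a follows -∂psi/∂a, b follows -∂psi/∂b.
∂psi/∂a = 6(a - 1)(a + 4); at a=-2 this is -36, so a increases.
∂psi/∂b = 3(b - 1)(b + 1); at b=3 this is 24, so b decreases.
a converges to its nearest critical value 1 (a local min of the a-part); b converges to 1. The iterate converges to (1, 1).

(1, 1)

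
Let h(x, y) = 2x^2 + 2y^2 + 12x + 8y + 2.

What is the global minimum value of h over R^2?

h(x,y) separates as P(x) + Q(y) + 2, so its minimum is min P + min Q + 2.
P'(x) = 4x + 12 vanishes at x ∈ {-3}; Q'(y) = 4y + 8 vanishes at y ∈ {-2}.
Local minima of P (where P''>0): P(-3)=-18. Local minima of Q: Q(-2)=-8.
So the global minimum of h is P(-3) + Q(-2) + 2 = -18 − 8 + 2 = -24, attained at (-3, -2).

-24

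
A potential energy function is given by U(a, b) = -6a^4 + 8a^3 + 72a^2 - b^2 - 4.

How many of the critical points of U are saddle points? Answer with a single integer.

1

U separates as a function of a plus a function of b, so ∇U=0 decouples.
∂U/∂a = -24a(a - 3)(a + 2) = 0 at a ∈ {-2, 0, 3}; ∂U/∂b = -2b = 0 at b ∈ {0}.
The Hessian is diagonal: diag(U_aa, U_bb). Second derivatives: U_aa(-2)=-240, U_aa(0)=144, U_aa(3)=-360; U_bb(0)=-2.
Saddle points occur where the two diagonal entries have opposite signs: (0, 0). Count: 1.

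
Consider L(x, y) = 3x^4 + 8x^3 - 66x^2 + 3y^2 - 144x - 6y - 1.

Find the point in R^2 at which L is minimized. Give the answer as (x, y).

(3, 1)

L(x,y) separates as P(x) + Q(y) − 1, so its minimum is min P + min Q − 1.
P'(x) = 12(x - 3)(x + 1)(x + 4) vanishes at x ∈ {-4, -1, 3}; Q'(y) = 6y - 6 vanishes at y ∈ {1}.
Local minima of P (where P''>0): P(-4)=-224, P(3)=-567. Local minima of Q: Q(1)=-3.
So the global minimum of L is P(3) + Q(1) − 1 = -567 − 3 − 1 = -571, attained at (3, 1).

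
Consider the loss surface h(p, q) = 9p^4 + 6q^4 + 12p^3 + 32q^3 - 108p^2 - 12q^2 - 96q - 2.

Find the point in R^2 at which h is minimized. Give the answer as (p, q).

h(p,q) separates as A(p) + B(q) − 2, so its minimum is min A + min B − 2.
A'(p) = 36p(p - 2)(p + 3) vanishes at p ∈ {-3, 0, 2}; B'(q) = 24(q - 1)(q + 1)(q + 4) vanishes at q ∈ {-4, -1, 1}.
Local minima of A (where A''>0): A(-3)=-567, A(2)=-192. Local minima of B: B(-4)=-320, B(1)=-70.
So the global minimum of h is A(-3) + B(-4) − 2 = -567 − 320 − 2 = -889, attained at (-3, -4).

(-3, -4)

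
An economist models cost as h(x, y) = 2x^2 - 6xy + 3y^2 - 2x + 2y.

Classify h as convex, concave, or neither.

neither

h is quadratic, so its Hessian is the constant matrix H = [[4, -6], [-6, 6]].
det(H) = -12, tr(H) = 10.
det(H) < 0, so H is indefinite: neither convex nor concave.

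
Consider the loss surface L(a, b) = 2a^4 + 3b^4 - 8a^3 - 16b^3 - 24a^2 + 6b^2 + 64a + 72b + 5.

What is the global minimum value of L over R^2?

-170

L(a,b) separates as P(a) + Q(b) + 5, so its minimum is min P + min Q + 5.
P'(a) = 8(a - 4)(a - 1)(a + 2) vanishes at a ∈ {-2, 1, 4}; Q'(b) = 12(b - 3)(b - 2)(b + 1) vanishes at b ∈ {-1, 2, 3}.
Local minima of P (where P''>0): P(-2)=-128, P(4)=-128. Local minima of Q: Q(-1)=-47, Q(3)=81.
So the global minimum of L is P(-2) + Q(-1) + 5 = -128 − 47 + 5 = -170, attained at (-2, -1).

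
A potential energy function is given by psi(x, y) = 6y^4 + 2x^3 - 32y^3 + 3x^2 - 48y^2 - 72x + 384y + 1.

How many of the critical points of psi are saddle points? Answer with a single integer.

psi separates as a function of x plus a function of y, so ∇psi=0 decouples.
∂psi/∂x = 6(x - 3)(x + 4) = 0 at x ∈ {-4, 3}; ∂psi/∂y = 24(y - 4)(y - 2)(y + 2) = 0 at y ∈ {-2, 2, 4}.
The Hessian is diagonal: diag(psi_xx, psi_yy). Second derivatives: psi_xx(-4)=-42, psi_xx(3)=42; psi_yy(-2)=576, psi_yy(2)=-192, psi_yy(4)=288.
Saddle points occur where the two diagonal entries have opposite signs: (-4, -2), (-4, 4), (3, 2). Count: 3.

3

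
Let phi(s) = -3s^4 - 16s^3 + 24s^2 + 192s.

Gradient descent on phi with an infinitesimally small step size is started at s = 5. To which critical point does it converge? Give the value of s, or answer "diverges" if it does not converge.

phi'(s) = -12(s - 2)(s + 2)(s + 4), so phi'(5) = -2268.
Gradient descent moves in the -phi' direction, i.e. s is increasing.
There is no critical point above s=5, and phi' keeps the same sign, so the iterate runs off to +∞.

diverges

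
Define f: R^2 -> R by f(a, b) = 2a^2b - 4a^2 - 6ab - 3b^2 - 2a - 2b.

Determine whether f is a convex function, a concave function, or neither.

neither

The term 2a^2b is cubic, so the Hessian is not constant.
∂²f/∂a² = 4b - 8, which takes both signs as b varies (negative for sufficiently negative b). A diagonal entry of the Hessian changing sign means the Hessian is neither positive- nor negative-semidefinite on all of R^2.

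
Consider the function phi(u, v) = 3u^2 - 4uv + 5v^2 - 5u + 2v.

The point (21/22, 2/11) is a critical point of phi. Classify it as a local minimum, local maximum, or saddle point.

local minimum

The Hessian of phi is constant: H = [[6, -4], [-4, 10]].
det(H) = 6·10 − (-4)² = 44.
det(H) > 0 and tr(H) = 16 > 0, so H is positive definite and the point is a local minimum.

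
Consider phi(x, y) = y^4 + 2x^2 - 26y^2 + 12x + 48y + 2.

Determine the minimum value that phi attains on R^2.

-368

phi(x,y) separates as P(x) + Q(y) + 2, so its minimum is min P + min Q + 2.
P'(x) = 4x + 12 vanishes at x ∈ {-3}; Q'(y) = 4(y - 3)(y - 1)(y + 4) vanishes at y ∈ {-4, 1, 3}.
Local minima of P (where P''>0): P(-3)=-18. Local minima of Q: Q(-4)=-352, Q(3)=-9.
So the global minimum of phi is P(-3) + Q(-4) + 2 = -18 − 352 + 2 = -368, attained at (-3, -4).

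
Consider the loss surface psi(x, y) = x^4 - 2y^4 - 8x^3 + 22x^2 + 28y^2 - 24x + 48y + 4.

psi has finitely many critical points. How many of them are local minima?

2

psi separates as a function of x plus a function of y, so ∇psi=0 decouples.
∂psi/∂x = 4(x - 3)(x - 2)(x - 1) = 0 at x ∈ {1, 2, 3}; ∂psi/∂y = -8(y - 3)(y + 1)(y + 2) = 0 at y ∈ {-2, -1, 3}.
The Hessian is diagonal: diag(psi_xx, psi_yy). Second derivatives: psi_xx(1)=8, psi_xx(2)=-4, psi_xx(3)=8; psi_yy(-2)=-40, psi_yy(-1)=32, psi_yy(3)=-160.
Local minima occur where both diagonal entries positive: (1, -1), (3, -1). Count: 2.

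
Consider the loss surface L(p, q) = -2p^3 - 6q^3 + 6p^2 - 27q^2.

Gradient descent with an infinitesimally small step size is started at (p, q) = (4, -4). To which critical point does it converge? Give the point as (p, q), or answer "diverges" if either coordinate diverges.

diverges

L is separable, so gradient descent decouples: p follows -∂L/∂p, q follows -∂L/∂q.
∂L/∂p = -6p(p - 2); at p=4 this is -48, so p increases.
∂L/∂q = -18q(q + 3); at q=-4 this is -72, so q increases.
The p-coordinate has no critical point in that direction and runs off to infinity.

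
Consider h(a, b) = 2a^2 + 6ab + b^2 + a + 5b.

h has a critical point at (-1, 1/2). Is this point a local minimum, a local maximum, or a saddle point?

saddle point

The Hessian of h is constant: H = [[4, 6], [6, 2]].
det(H) = 4·2 − 6² = -28.
Since det(H) < 0, H is indefinite and the critical point is a saddle point.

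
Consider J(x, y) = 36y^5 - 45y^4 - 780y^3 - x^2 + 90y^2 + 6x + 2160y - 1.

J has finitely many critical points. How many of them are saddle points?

J separates as a function of x plus a function of y, so ∇J=0 decouples.
∂J/∂x = -2(x - 3) = 0 at x ∈ {3}; ∂J/∂y = 180(y - 4)(y - 1)(y + 1)(y + 3) = 0 at y ∈ {-3, -1, 1, 4}.
The Hessian is diagonal: diag(J_xx, J_yy). Second derivatives: J_xx(3)=-2; J_yy(-3)=-10080, J_yy(-1)=3600, J_yy(1)=-4320, J_yy(4)=18900.
Saddle points occur where the two diagonal entries have opposite signs: (3, -1), (3, 4). Count: 2.

2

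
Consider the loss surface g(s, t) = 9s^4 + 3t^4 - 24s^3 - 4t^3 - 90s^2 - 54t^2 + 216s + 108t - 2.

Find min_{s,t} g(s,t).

-917

g(s,t) separates as P(s) + Q(t) − 2, so its minimum is min P + min Q − 2.
P'(s) = 36(s - 3)(s - 1)(s + 2) vanishes at s ∈ {-2, 1, 3}; Q'(t) = 12(t - 3)(t - 1)(t + 3) vanishes at t ∈ {-3, 1, 3}.
Local minima of P (where P''>0): P(-2)=-456, P(3)=-81. Local minima of Q: Q(-3)=-459, Q(3)=-27.
So the global minimum of g is P(-2) + Q(-3) − 2 = -456 − 459 − 2 = -917, attained at (-2, -3).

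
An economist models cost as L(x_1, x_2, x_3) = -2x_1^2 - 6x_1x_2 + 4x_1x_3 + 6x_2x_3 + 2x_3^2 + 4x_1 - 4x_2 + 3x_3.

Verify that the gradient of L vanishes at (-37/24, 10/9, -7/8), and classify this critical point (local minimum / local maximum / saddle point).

saddle point

∇L = (-4x_1 - 6x_2 + 4x_3 + 4, -6x_1 + 6x_3 - 4, 4x_1 + 6x_2 + 4x_3 + 3); substituting (-37/24, 10/9, -7/8) gives ∇L = (0, 0, 0), so (-37/24, 10/9, -7/8) is indeed a critical point.
The Hessian is constant: H = [[-4, -6, 4], [-6, 0, 6], [4, 6, 4]].
Leading principal minors: Δ₁ = -4, Δ₂ = -36, Δ₃ = -288.
The minors fit neither the all-positive nor the alternating-sign pattern, so H is indefinite: a saddle point.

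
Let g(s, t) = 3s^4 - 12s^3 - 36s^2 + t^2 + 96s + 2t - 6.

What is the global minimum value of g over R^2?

-199

g(s,t) separates as P(s) + Q(t) − 6, so its minimum is min P + min Q − 6.
P'(s) = 12(s - 4)(s - 1)(s + 2) vanishes at s ∈ {-2, 1, 4}; Q'(t) = 2(t + 1) vanishes at t ∈ {-1}.
Local minima of P (where P''>0): P(-2)=-192, P(4)=-192. Local minima of Q: Q(-1)=-1.
So the global minimum of g is P(-2) + Q(-1) − 6 = -192 − 1 − 6 = -199, attained at (-2, -1).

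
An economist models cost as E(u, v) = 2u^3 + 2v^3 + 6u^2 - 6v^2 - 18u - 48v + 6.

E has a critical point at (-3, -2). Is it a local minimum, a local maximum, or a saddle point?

local maximum

The mixed partial ∂²E/∂u∂v is 0, so the Hessian at any point is diag(E_uu, E_vv) = diag(12(u + 1), 12(v - 1)).
At (-3, -2): H = diag(-24, -36).
Both eigenvalues are negative, so H is negative definite: a local maximum.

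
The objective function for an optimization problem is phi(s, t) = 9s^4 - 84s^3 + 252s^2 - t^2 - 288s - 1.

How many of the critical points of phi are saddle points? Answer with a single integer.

phi separates as a function of s plus a function of t, so ∇phi=0 decouples.
∂phi/∂s = 36(s - 4)(s - 2)(s - 1) = 0 at s ∈ {1, 2, 4}; ∂phi/∂t = -2t = 0 at t ∈ {0}.
The Hessian is diagonal: diag(phi_ss, phi_tt). Second derivatives: phi_ss(1)=108, phi_ss(2)=-72, phi_ss(4)=216; phi_tt(0)=-2.
Saddle points occur where the two diagonal entries have opposite signs: (1, 0), (4, 0). Count: 2.

2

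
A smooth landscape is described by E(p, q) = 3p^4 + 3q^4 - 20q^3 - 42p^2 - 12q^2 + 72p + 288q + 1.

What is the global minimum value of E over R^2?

-766

E(p,q) separates as A(p) + B(q) + 1, so its minimum is min A + min B + 1.
A'(p) = 12(p - 2)(p - 1)(p + 3) vanishes at p ∈ {-3, 1, 2}; B'(q) = 12(q - 4)(q - 3)(q + 2) vanishes at q ∈ {-2, 3, 4}.
Local minima of A (where A''>0): A(-3)=-351, A(2)=24. Local minima of B: B(-2)=-416, B(4)=448.
So the global minimum of E is A(-3) + B(-2) + 1 = -351 − 416 + 1 = -766, attained at (-3, -2).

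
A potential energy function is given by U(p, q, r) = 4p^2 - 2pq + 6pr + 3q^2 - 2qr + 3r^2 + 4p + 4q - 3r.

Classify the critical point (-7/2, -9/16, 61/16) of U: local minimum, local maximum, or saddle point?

local minimum

The Hessian is constant: H = [[8, -2, 6], [-2, 6, -2], [6, -2, 6]].
Leading principal minors: Δ₁ = 8, Δ₂ = 44, Δ₃ = 64.
All leading minors are positive, so H is positive definite: a local minimum.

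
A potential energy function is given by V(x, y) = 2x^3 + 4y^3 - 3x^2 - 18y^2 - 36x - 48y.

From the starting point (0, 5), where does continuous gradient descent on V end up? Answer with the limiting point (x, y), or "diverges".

(3, 4)

V is separable, so gradient descent decouples: x follows -∂V/∂x, y follows -∂V/∂y.
∂V/∂x = 6(x - 3)(x + 2); at x=0 this is -36, so x increases.
∂V/∂y = 12(y - 4)(y + 1); at y=5 this is 72, so y decreases.
x converges to its nearest critical value 3 (a local min of the x-part); y converges to 4. The iterate converges to (3, 4).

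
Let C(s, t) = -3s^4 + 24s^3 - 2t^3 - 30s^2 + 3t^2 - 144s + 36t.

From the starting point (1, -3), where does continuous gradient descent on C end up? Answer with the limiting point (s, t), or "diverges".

(3, -2)

C is separable, so gradient descent decouples: s follows -∂C/∂s, t follows -∂C/∂t.
∂C/∂s = -12(s - 4)(s - 3)(s + 1); at s=1 this is -144, so s increases.
∂C/∂t = -6(t - 3)(t + 2); at t=-3 this is -36, so t increases.
s converges to its nearest critical value 3 (a local min of the s-part); t converges to -2. The iterate converges to (3, -2).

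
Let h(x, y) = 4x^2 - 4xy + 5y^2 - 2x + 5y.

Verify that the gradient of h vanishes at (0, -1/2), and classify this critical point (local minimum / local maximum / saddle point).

∇h = (8x - 4y - 2, -4x + 10y + 5); substituting (0, -1/2) gives ∇h = (0, 0), so (0, -1/2) is indeed a critical point.
The Hessian of h is constant: H = [[8, -4], [-4, 10]].
det(H) = 8·10 − (-4)² = 64.
det(H) > 0 and tr(H) = 18 > 0, so H is positive definite and the point is a local minimum.

local minimum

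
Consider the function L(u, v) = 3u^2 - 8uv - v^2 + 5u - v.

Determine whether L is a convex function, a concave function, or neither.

neither

L is quadratic, so its Hessian is the constant matrix H = [[6, -8], [-8, -2]].
det(H) = -76, tr(H) = 4.
det(H) < 0, so H is indefinite: neither convex nor concave.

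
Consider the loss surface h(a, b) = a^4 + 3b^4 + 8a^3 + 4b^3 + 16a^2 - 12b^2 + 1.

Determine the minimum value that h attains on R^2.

-31

h(a,b) separates as P(a) + Q(b) + 1, so its minimum is min P + min Q + 1.
P'(a) = 4a(a + 2)(a + 4) vanishes at a ∈ {-4, -2, 0}; Q'(b) = 12b(b - 1)(b + 2) vanishes at b ∈ {-2, 0, 1}.
Local minima of P (where P''>0): P(-4)=0, P(0)=0. Local minima of Q: Q(-2)=-32, Q(1)=-5.
So the global minimum of h is P(-4) + Q(-2) + 1 = 0 − 32 + 1 = -31, attained at (-4, -2).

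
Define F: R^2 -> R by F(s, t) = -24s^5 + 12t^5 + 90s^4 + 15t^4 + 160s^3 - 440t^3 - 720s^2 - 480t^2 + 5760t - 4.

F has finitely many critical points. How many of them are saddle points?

F separates as a function of s plus a function of t, so ∇F=0 decouples.
∂F/∂s = -120s(s - 3)(s - 2)(s + 2) = 0 at s ∈ {-2, 0, 2, 3}; ∂F/∂t = 60(t - 4)(t - 2)(t + 3)(t + 4) = 0 at t ∈ {-4, -3, 2, 4}.
The Hessian is diagonal: diag(F_ss, F_tt). Second derivatives: F_ss(-2)=4800, F_ss(0)=-1440, F_ss(2)=960, F_ss(3)=-1800; F_tt(-4)=-2880, F_tt(-3)=2100, F_tt(2)=-3600, F_tt(4)=6720.
Saddle points occur where the two diagonal entries have opposite signs: (-2, -4), (-2, 2), (0, -3), (0, 4), (2, -4), (2, 2), (3, -3), (3, 4). Count: 8.

8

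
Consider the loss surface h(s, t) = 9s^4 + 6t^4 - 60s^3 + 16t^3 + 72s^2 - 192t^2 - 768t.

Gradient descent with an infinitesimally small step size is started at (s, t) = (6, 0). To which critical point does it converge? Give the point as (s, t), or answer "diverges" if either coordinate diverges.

(4, 4)

h is separable, so gradient descent decouples: s follows -∂h/∂s, t follows -∂h/∂t.
∂h/∂s = 36s(s - 4)(s - 1); at s=6 this is 2160, so s decreases.
∂h/∂t = 24(t - 4)(t + 2)(t + 4); at t=0 this is -768, so t increases.
s converges to its nearest critical value 4 (a local min of the s-part); t converges to 4. The iterate converges to (4, 4).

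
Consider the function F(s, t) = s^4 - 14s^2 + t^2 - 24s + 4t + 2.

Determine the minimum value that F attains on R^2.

-119

F(s,t) separates as P(s) + Q(t) + 2, so its minimum is min P + min Q + 2.
P'(s) = 4(s - 3)(s + 1)(s + 2) vanishes at s ∈ {-2, -1, 3}; Q'(t) = 2(t + 2) vanishes at t ∈ {-2}.
Local minima of P (where P''>0): P(-2)=8, P(3)=-117. Local minima of Q: Q(-2)=-4.
So the global minimum of F is P(3) + Q(-2) + 2 = -117 − 4 + 2 = -119, attained at (3, -2).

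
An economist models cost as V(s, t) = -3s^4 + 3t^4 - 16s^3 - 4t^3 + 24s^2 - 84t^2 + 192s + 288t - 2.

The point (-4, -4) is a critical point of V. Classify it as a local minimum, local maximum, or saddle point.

The mixed partial ∂²V/∂s∂t is 0, so the Hessian at any point is diag(V_ss, V_tt) = diag(12(-3s^2 - 8s + 4), 12(3t^2 - 2t - 14)).
At (-4, -4): H = diag(-144, 504).
The eigenvalues have opposite signs, so H is indefinite: a saddle point.

saddle point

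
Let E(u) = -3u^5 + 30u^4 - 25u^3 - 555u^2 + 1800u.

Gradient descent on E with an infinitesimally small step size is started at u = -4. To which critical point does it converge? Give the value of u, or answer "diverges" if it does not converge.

-3

E'(u) = -15(u - 5)(u - 4)(u - 2)(u + 3), so E'(-4) = -6480.
Gradient descent moves in the -E' direction, i.e. u is increasing.
The nearest critical point in that direction is u = -3, where E'' = 4200 > 0 (a local minimum). The iterate converges there.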